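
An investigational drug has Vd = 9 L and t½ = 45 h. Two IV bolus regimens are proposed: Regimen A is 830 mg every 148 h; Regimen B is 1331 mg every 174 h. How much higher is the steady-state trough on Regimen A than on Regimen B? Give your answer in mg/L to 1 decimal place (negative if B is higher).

Regimen A: f = (1/2)^(148/45) ≈ 0.1023; Cmin,ss = (830/9)·f/(1−f) ≈ 10.509 mg/L.
Regimen B: f = (1/2)^(174/45) ≈ 0.0686; Cmin,ss = (1331/9)·f/(1−f) ≈ 10.892 mg/L.
Difference ≈ 10.509 − 10.892 ≈ -0.383 mg/L.

-0.4 mg/L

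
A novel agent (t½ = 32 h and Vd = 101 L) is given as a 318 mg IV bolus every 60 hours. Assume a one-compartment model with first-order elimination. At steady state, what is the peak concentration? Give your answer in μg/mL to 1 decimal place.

4.3 μg/mL

Over one 60-h interval, 60/32 ≈ 1.875 half-lives elapse, leaving f ≈ 0.2726 of each dose.
Accumulation ratio R = 1/(1 − f) ≈ 1/0.7274 ≈ 1.3748.
Each bolus raises the concentration by D/Vd = 318/101 ≈ 3.149 μg/mL.
Steady-state peak Cmax,ss = C₀·R ≈ 3.149 × 1.3748 ≈ 4.329 μg/mL.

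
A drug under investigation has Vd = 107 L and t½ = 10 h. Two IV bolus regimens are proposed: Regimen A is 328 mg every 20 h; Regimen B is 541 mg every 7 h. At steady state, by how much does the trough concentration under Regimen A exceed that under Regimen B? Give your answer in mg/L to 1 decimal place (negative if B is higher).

-7.1 mg/L

Regimen A: f = (1/2)^(20/10) ≈ 0.2500; Cmin,ss = (328/107)·f/(1−f) ≈ 1.022 mg/L.
Regimen B: f = (1/2)^(7/10) ≈ 0.6156; Cmin,ss = (541/107)·f/(1−f) ≈ 8.097 mg/L.
Difference ≈ 1.022 − 8.097 ≈ -7.075 mg/L.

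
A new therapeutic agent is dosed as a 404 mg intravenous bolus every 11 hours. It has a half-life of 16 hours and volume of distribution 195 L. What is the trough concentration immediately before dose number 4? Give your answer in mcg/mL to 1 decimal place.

2.6 mcg/mL

f = (1/2)^(τ/t½) = (1/2)^(11/16) ≈ 0.6209.
C₀ = D/Vd = 404/195 ≈ 2.072 mcg/mL.
Before the 4th dose, 3 doses have been given. Superposition: Cmin = C₀·(f + f² + … + f^3).
≈ 2.072 × (0.6209 + 0.3855 + 0.2394) ≈ 2.072 × 1.2458 ≈ 2.581 mcg/mL.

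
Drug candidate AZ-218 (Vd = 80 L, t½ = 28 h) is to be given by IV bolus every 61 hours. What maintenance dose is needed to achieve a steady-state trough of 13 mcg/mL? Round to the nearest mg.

τ/t½ = 61/28 ≈ 2.1786, so f = (1/2)^(61/28) ≈ 0.220894.
Cmin,ss = (D/Vd)·f/(1−f), so D = Cmin,ss·Vd·(1−f)/f.
D = 13 × 80 × (1−f)/f ≈ 13 × 80 × 3.52706 ≈ 3668.14 mg.

3668 mg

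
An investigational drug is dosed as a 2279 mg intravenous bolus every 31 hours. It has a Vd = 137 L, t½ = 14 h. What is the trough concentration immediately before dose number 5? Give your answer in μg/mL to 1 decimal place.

f = (1/2)^(τ/t½) = (1/2)^(31/14) ≈ 0.2155.
C₀ = D/Vd = 2279/137 ≈ 16.635 μg/mL.
Before the 5th dose, 4 doses have been given. Superposition: Cmin = C₀·(f + f² + … + f^4).
≈ 16.635 × (0.2155 + 0.0464 + 0.0100 + 0.0022) ≈ 16.635 × 0.2741 ≈ 4.560 μg/mL.

4.6 μg/mL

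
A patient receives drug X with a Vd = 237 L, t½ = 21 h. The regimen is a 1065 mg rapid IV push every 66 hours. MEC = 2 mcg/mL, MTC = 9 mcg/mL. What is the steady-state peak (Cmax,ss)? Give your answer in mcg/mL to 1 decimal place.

Over one 66-h interval, 66/21 ≈ 3.1429 half-lives elapse, leaving f ≈ 0.1132 of each dose.
At steady state, accumulation factor R = 1/(1 − e^(−kτ)) ≈ 1.1276.
Each bolus raises the concentration by D/Vd = 1065/237 ≈ 4.494 mcg/mL.
Steady-state peak Cmax,ss = C₀·R ≈ 4.494 × 1.1276 ≈ 5.067 mcg/mL.
Peak 5.1 mcg/mL vs MTC 9 mcg/mL: below toxic threshold.

5.1 mcg/mL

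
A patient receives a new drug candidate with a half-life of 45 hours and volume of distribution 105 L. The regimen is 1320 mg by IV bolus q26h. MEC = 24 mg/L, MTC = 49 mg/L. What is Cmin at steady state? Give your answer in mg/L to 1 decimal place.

τ/t½ = 26/45 ≈ 0.57778, so fraction remaining f = (1/2)^(26/45) ≈ 0.6700.
Each bolus raises the concentration by D/Vd = 1320/105 ≈ 12.571 mg/L.
Steady-state trough Cmin,ss = C₀·f/(1−f) ≈ 12.571 × 0.6700/0.3300 ≈ 25.523 mg/L.
Trough 25.5 mg/L vs MEC 24 mg/L: adequate.

25.5 mg/L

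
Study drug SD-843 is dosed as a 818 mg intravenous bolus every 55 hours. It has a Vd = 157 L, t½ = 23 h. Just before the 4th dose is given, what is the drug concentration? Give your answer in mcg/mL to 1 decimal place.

f = (1/2)^(τ/t½) = (1/2)^(55/23) ≈ 0.1906.
C₀ = D/Vd = 818/157 ≈ 5.210 mcg/mL.
Before the 4th dose, 3 doses have been given. Superposition: Cmin = C₀·(f + f² + … + f^3).
≈ 5.210 × (0.1906 + 0.0363 + 0.0069) ≈ 5.210 × 0.2338 ≈ 1.218 mcg/mL.

1.2 mcg/mL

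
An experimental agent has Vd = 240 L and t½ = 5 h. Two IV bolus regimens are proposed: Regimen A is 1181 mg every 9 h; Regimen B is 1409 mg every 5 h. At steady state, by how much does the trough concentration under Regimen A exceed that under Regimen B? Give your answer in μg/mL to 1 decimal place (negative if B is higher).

Regimen A: f = (1/2)^(9/5) ≈ 0.2872; Cmin,ss = (1181/240)·f/(1−f) ≈ 1.983 μg/mL.
Regimen B: f = (1/2)^(5/5) ≈ 0.5000; Cmin,ss = (1409/240)·f/(1−f) ≈ 5.871 μg/mL.
Difference ≈ 1.983 − 5.871 ≈ -3.888 μg/mL.

-3.9 μg/mL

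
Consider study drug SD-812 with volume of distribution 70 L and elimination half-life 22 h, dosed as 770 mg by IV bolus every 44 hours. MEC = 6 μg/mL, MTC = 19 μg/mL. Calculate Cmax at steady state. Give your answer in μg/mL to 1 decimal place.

τ = 44 h = 2 half-lives, so f = (1/2)^2 = 0.25.
At steady state, R = 1/(1 − 0.25) = 4/3.
Single-dose peak C₀ = D/Vd = 770/70 = 11 μg/mL.
Steady-state peak Cmax,ss = C₀·R = 11 × 4/3 ≈ 14.667 μg/mL.
Peak 14.7 μg/mL vs MTC 19 μg/mL: below toxic threshold.

14.7 μg/mL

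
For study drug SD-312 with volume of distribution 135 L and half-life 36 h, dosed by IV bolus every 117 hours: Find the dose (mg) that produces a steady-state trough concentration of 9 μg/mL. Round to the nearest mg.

10344 mg

τ/t½ = 117/36 ≈ 3.25, so f = (1/2)^(117/36) ≈ 0.105112.
Cmin,ss = (D/Vd)·f/(1−f), so D = Cmin,ss·Vd·(1−f)/f.
D = 9 × 135 × (1−f)/f ≈ 9 × 135 × 8.51366 ≈ 10344.10 mg.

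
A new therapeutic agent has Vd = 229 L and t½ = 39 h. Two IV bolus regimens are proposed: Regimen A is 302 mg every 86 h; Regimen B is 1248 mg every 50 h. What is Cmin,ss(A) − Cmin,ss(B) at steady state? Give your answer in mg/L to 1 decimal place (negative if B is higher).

-3.4 mg/L

Regimen A: f = (1/2)^(86/39) ≈ 0.2169; Cmin,ss = (302/229)·f/(1−f) ≈ 0.365 mg/L.
Regimen B: f = (1/2)^(50/39) ≈ 0.4112; Cmin,ss = (1248/229)·f/(1−f) ≈ 3.806 mg/L.
Difference ≈ 0.365 − 3.806 ≈ -3.441 mg/L.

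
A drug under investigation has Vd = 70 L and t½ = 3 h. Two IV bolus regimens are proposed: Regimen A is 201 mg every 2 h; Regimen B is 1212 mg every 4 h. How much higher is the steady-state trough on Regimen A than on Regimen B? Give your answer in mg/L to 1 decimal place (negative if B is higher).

-6.5 mg/L

Regimen A: f = (1/2)^(2/3) ≈ 0.6300; Cmin,ss = (201/70)·f/(1−f) ≈ 4.889 mg/L.
Regimen B: f = (1/2)^(4/3) ≈ 0.3969; Cmin,ss = (1212/70)·f/(1−f) ≈ 11.395 mg/L.
Difference ≈ 4.889 − 11.395 ≈ -6.506 mg/L.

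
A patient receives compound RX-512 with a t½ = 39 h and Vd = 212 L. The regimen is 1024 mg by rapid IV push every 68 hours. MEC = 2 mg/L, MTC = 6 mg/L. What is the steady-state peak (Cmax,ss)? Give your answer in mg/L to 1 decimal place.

6.9 mg/L

τ/t½ = 68/39 ≈ 1.7436, so fraction remaining f = (1/2)^(68/39) ≈ 0.2986.
At steady state, accumulation factor R = 1/(1 − e^(−kτ)) ≈ 1.4257.
Single-dose peak C₀ = D/Vd = 1024/212 ≈ 4.830 mg/L.
Steady-state peak Cmax,ss = C₀·R ≈ 4.830 × 1.4257 ≈ 6.886 mg/L.
Peak 6.9 mg/L vs MTC 6 mg/L: exceeds toxic threshold.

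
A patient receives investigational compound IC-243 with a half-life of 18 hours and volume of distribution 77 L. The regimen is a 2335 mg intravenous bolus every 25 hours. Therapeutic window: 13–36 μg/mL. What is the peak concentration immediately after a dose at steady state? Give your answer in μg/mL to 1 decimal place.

τ/t½ = 25/18 ≈ 1.3889, so fraction remaining f = (1/2)^(25/18) ≈ 0.3819.
At steady state, accumulation factor R = 1/(1 − e^(−kτ)) ≈ 1.6179.
Each bolus raises the concentration by D/Vd = 2335/77 ≈ 30.325 μg/mL.
Steady-state peak Cmax,ss = C₀·R ≈ 30.325 × 1.6179 ≈ 49.063 μg/mL.
Peak 49.1 μg/mL vs MTC 36 μg/mL: exceeds toxic threshold.

49.1 μg/mL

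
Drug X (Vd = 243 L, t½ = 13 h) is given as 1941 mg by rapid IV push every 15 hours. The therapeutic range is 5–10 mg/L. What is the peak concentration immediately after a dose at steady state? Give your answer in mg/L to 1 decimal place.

τ/t½ = 15/13 ≈ 1.1538, so fraction remaining f = (1/2)^(15/13) ≈ 0.4494.
Accumulation ratio R = 1/(1 − f) ≈ 1/0.5506 ≈ 1.8162.
Each bolus raises the concentration by D/Vd = 1941/243 ≈ 7.988 mg/L.
Steady-state peak Cmax,ss = C₀·R ≈ 7.988 × 1.8162 ≈ 14.508 mg/L.
Peak 14.5 mg/L vs MTC 10 mg/L: exceeds toxic threshold.

14.5 mg/L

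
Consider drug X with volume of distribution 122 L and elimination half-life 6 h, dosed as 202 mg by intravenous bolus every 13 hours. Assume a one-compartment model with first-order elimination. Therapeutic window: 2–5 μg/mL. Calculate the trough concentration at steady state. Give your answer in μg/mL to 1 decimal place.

0.5 μg/mL

τ/t½ = 13/6 ≈ 2.1667, so fraction remaining f = (1/2)^(13/6) ≈ 0.2227.
Accumulation ratio R = 1/(1 − f) ≈ 1/0.7773 ≈ 1.2865.
Single-dose peak C₀ = D/Vd = 202/122 ≈ 1.656 μg/mL.
Steady-state peak Cmax,ss = C₀·R ≈ 1.656 × 1.2865 ≈ 2.130 μg/mL.
One interval later, Cmin,ss = Cmax,ss·e^(−kτ) ≈ 2.130 × 0.2227 ≈ 0.474 μg/mL.
Trough 0.5 μg/mL vs MEC 2 μg/mL: subtherapeutic.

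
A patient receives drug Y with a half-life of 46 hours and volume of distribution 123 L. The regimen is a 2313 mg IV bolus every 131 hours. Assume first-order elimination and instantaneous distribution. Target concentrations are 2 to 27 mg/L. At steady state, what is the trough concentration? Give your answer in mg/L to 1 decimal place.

3.0 mg/L

k = ln2/t½ = ln2/46 ≈ 0.015068 h⁻¹; fraction remaining f = e^(−kτ) = e^(−0.015068×131) ≈ 0.1389.
At steady state, accumulation factor R = 1/(1 − e^(−kτ)) ≈ 1.1613.
Single-dose peak C₀ = D/Vd = 2313/123 ≈ 18.805 mg/L.
Steady-state peak Cmax,ss = C₀·R ≈ 18.805 × 1.1613 ≈ 21.838 mg/L.
Steady-state trough Cmin,ss = Cmax,ss·f ≈ 21.838 × 0.1389 ≈ 3.033 mg/L.
Trough 3.0 mg/L vs MEC 2 mg/L: adequate.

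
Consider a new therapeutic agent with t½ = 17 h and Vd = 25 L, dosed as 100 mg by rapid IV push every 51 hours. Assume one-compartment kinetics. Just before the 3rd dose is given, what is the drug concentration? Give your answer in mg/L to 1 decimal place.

f = (1/2)^(τ/t½) = (1/2)^(51/17) ≈ 0.1250.
C₀ = D/Vd = 100/25 ≈ 4.000 mg/L.
Before the 3rd dose, 2 doses have been given. Superposition: Cmin = C₀·(f + f²).
≈ 4.000 × (0.1250 + 0.0156) ≈ 4.000 × 0.1406 ≈ 0.562 mg/L.

0.6 mg/L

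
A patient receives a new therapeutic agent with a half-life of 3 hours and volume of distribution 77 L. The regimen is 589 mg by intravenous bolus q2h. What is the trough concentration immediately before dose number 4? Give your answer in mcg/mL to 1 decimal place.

f = (1/2)^(τ/t½) = (1/2)^(2/3) ≈ 0.6300.
C₀ = D/Vd = 589/77 ≈ 7.649 mcg/mL.
Before the 4th dose, 3 doses have been given. Superposition: Cmin = C₀·(f + f² + … + f^3).
≈ 7.649 × (0.6300 + 0.3969 + 0.2500) ≈ 7.649 × 1.2769 ≈ 9.767 mcg/mL.

9.8 mcg/mL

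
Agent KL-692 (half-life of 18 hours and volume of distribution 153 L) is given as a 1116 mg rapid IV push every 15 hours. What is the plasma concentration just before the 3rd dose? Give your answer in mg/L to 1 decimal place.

f = (1/2)^(τ/t½) = (1/2)^(15/18) ≈ 0.5612.
C₀ = D/Vd = 1116/153 ≈ 7.294 mg/L.
Before the 3rd dose, 2 doses have been given. Superposition: Cmin = C₀·(f + f²).
≈ 7.294 × (0.5612 + 0.3149) ≈ 7.294 × 0.8761 ≈ 6.390 mg/L.

6.4 mg/L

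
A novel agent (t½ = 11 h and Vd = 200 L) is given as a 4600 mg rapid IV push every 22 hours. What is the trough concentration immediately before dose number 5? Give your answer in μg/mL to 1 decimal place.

7.6 μg/mL

f = (1/2)^(τ/t½) = (1/2)^(22/11) ≈ 0.2500.
C₀ = D/Vd = 4600/200 ≈ 23.000 μg/mL.
Before the 5th dose, 4 doses have been given. Superposition: Cmin = C₀·(f + f² + … + f^4).
≈ 23.000 × (0.2500 + 0.0625 + 0.0156 + 0.0039) ≈ 23.000 × 0.3320 ≈ 7.636 μg/mL.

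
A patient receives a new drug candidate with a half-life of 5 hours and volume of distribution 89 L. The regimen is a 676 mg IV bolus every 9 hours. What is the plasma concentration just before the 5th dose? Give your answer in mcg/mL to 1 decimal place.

3.0 mcg/mL

f = (1/2)^(τ/t½) = (1/2)^(9/5) ≈ 0.2872.
C₀ = D/Vd = 676/89 ≈ 7.596 mcg/mL.
Before the 5th dose, 4 doses have been given. Superposition: Cmin = C₀·(f + f² + … + f^4).
≈ 7.596 × (0.2872 + 0.0825 + 0.0237 + 0.0068) ≈ 7.596 × 0.4002 ≈ 3.040 mcg/mL.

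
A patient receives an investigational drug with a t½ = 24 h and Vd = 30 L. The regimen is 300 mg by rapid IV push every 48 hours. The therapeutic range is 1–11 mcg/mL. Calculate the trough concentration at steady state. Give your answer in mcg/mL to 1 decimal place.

The dosing interval is 2 half-lives, so f = 2^(−2) = 0.25.
At steady state, R = 1/(1 − 0.25) = 4/3.
Single-dose peak C₀ = D/Vd = 300/30 = 10 mcg/mL.
Steady-state peak Cmax,ss = C₀·R = 10 × 4/3 ≈ 13.333 mcg/mL.
Steady-state trough Cmin,ss = Cmax,ss·f ≈ 13.333 × 0.25 ≈ 3.333 mcg/mL.
Trough 3.3 mcg/mL vs MEC 1 mcg/mL: adequate.

3.3 mcg/mL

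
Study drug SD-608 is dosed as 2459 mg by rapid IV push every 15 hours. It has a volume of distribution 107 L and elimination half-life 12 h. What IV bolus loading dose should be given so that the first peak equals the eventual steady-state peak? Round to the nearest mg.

4243 mg

f = (1/2)^(15/12) ≈ 0.420448; accumulation ratio R = 1/(1−f) ≈ 1.72547.
Loading dose to hit Cmax,ss on first dose: D_load = D_maint·R ≈ 2459 × 1.72547 ≈ 4242.93 mg.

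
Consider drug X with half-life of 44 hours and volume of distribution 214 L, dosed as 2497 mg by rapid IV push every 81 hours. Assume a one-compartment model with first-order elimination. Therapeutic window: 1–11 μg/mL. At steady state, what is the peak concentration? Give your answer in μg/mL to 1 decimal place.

16.2 μg/mL

Over one 81-h interval, 81/44 ≈ 1.8409 half-lives elapse, leaving f ≈ 0.2791 of each dose.
At steady state, accumulation factor R = 1/(1 − e^(−kτ)) ≈ 1.3872.
Single-dose peak C₀ = D/Vd = 2497/214 ≈ 11.668 μg/mL.
Steady-state peak Cmax,ss = C₀·R ≈ 11.668 × 1.3872 ≈ 16.186 μg/mL.
Peak 16.2 μg/mL vs MTC 11 μg/mL: exceeds toxic threshold.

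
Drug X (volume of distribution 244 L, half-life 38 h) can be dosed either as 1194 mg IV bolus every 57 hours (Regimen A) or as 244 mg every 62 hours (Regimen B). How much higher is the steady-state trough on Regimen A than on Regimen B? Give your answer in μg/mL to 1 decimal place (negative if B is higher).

Regimen A: f = (1/2)^(57/38) ≈ 0.3536; Cmin,ss = (1194/244)·f/(1−f) ≈ 2.677 μg/mL.
Regimen B: f = (1/2)^(62/38) ≈ 0.3227; Cmin,ss = (244/244)·f/(1−f) ≈ 0.476 μg/mL.
Difference ≈ 2.677 − 0.476 ≈ 2.201 μg/mL.

2.2 μg/mL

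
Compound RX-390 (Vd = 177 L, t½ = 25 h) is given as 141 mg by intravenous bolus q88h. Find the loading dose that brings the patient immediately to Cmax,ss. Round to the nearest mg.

f = (1/2)^(88/25) ≈ 0.087171; accumulation ratio R = 1/(1−f) ≈ 1.09550.
Loading dose to hit Cmax,ss on first dose: D_load = D_maint·R ≈ 141 × 1.09550 ≈ 154.47 mg.

154 mg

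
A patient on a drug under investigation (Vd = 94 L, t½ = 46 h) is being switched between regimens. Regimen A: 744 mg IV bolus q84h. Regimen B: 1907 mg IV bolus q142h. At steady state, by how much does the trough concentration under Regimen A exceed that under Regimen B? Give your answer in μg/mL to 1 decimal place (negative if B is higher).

0.4 μg/mL

Regimen A: f = (1/2)^(84/46) ≈ 0.2820; Cmin,ss = (744/94)·f/(1−f) ≈ 3.109 μg/mL.
Regimen B: f = (1/2)^(142/46) ≈ 0.1177; Cmin,ss = (1907/94)·f/(1−f) ≈ 2.706 μg/mL.
Difference ≈ 3.109 − 2.706 ≈ 0.403 μg/mL.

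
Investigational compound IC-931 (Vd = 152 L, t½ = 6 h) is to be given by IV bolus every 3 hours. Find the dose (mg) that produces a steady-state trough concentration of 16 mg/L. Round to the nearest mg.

1007 mg

τ/t½ = 3/6 ≈ 0.5, so f = (1/2)^(3/6) ≈ 0.707107.
Cmin,ss = (D/Vd)·f/(1−f), so D = Cmin,ss·Vd·(1−f)/f.
D = 16 × 152 × (1−f)/f ≈ 16 × 152 × 0.41421 ≈ 1007.36 mg.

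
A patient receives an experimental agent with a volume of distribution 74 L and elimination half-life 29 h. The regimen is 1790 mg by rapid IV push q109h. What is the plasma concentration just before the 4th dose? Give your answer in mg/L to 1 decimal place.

1.9 mg/L

f = (1/2)^(τ/t½) = (1/2)^(109/29) ≈ 0.0739.
C₀ = D/Vd = 1790/74 ≈ 24.189 mg/L.
Before the 4th dose, 3 doses have been given. Superposition: Cmin = C₀·(f + f² + … + f^3).
≈ 24.189 × (0.0739 + 0.0055 + 0.0004) ≈ 24.189 × 0.0798 ≈ 1.930 mg/L.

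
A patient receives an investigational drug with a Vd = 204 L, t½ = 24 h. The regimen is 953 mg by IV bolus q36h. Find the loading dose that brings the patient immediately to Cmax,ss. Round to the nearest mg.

1474 mg

f = (1/2)^(36/24) ≈ 0.353553; accumulation ratio R = 1/(1−f) ≈ 1.54692.
Loading dose to hit Cmax,ss on first dose: D_load = D_maint·R ≈ 953 × 1.54692 ≈ 1474.21 mg.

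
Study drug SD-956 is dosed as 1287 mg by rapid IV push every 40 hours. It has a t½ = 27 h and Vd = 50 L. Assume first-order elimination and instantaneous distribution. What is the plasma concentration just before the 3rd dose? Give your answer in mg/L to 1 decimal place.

f = (1/2)^(τ/t½) = (1/2)^(40/27) ≈ 0.3581.
C₀ = D/Vd = 1287/50 ≈ 25.740 mg/L.
Before the 3rd dose, 2 doses have been given. Superposition: Cmin = C₀·(f + f²).
≈ 25.740 × (0.3581 + 0.1282) ≈ 25.740 × 0.4863 ≈ 12.517 mg/L.

12.5 mg/L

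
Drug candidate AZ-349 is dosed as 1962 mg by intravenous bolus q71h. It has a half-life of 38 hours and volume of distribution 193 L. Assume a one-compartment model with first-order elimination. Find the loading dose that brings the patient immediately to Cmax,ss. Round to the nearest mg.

2702 mg

f = (1/2)^(71/38) ≈ 0.273873; accumulation ratio R = 1/(1−f) ≈ 1.37717.
Loading dose to hit Cmax,ss on first dose: D_load = D_maint·R ≈ 1962 × 1.37717 ≈ 2702.01 mg.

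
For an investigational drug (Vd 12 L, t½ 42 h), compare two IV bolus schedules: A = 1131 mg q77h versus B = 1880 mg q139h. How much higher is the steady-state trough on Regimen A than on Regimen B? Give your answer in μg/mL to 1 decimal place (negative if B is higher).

Regimen A: f = (1/2)^(77/42) ≈ 0.2806; Cmin,ss = (1131/12)·f/(1−f) ≈ 36.762 μg/mL.
Regimen B: f = (1/2)^(139/42) ≈ 0.1009; Cmin,ss = (1880/12)·f/(1−f) ≈ 17.582 μg/mL.
Difference ≈ 36.762 − 17.582 ≈ 19.180 μg/mL.

19.2 μg/mL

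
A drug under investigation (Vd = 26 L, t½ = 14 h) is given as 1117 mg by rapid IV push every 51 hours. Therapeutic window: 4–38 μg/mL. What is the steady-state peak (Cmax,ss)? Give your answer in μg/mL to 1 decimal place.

46.7 μg/mL

τ/t½ = 51/14 ≈ 3.6429, so fraction remaining f = (1/2)^(51/14) ≈ 0.0801.
Accumulation ratio R = 1/(1 − f) ≈ 1/0.9199 ≈ 1.0871.
Single-dose peak C₀ = D/Vd = 1117/26 ≈ 42.962 μg/mL.
Steady-state peak Cmax,ss = C₀·R ≈ 42.962 × 1.0871 ≈ 46.704 μg/mL.
Peak 46.7 μg/mL vs MTC 38 μg/mL: exceeds toxic threshold.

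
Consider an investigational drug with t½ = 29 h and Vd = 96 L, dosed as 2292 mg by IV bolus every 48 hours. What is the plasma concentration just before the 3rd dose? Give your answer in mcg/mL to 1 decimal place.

f = (1/2)^(τ/t½) = (1/2)^(48/29) ≈ 0.3175.
C₀ = D/Vd = 2292/96 ≈ 23.875 mcg/mL.
Before the 3rd dose, 2 doses have been given. Superposition: Cmin = C₀·(f + f²).
≈ 23.875 × (0.3175 + 0.1008) ≈ 23.875 × 0.4183 ≈ 9.987 mcg/mL.

10.0 mcg/mL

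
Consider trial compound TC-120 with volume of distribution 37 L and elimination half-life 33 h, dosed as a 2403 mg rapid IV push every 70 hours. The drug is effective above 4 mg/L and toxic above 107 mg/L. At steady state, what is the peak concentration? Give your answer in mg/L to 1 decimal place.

84.3 mg/L

Over one 70-h interval, 70/33 ≈ 2.1212 half-lives elapse, leaving f ≈ 0.2299 of each dose.
At steady state, accumulation factor R = 1/(1 − e^(−kτ)) ≈ 1.2985.
Each bolus raises the concentration by D/Vd = 2403/37 ≈ 64.946 mg/L.
Steady-state peak Cmax,ss = C₀·R ≈ 64.946 × 1.2985 ≈ 84.332 mg/L.
Peak 84.3 mg/L vs MTC 107 mg/L: below toxic threshold.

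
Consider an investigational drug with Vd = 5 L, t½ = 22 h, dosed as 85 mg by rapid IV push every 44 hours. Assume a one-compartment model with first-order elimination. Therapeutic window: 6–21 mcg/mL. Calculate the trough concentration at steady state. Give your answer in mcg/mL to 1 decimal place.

5.7 mcg/mL

τ = 44 h = 2 half-lives, so f = (1/2)^2 = 0.25.
Accumulation ratio R = 1/(1 − f) = 1/0.75 = 4/3.
Single-dose peak C₀ = D/Vd = 85/5 = 17 mcg/mL.
Steady-state peak Cmax,ss = C₀·R = 17 × 4/3 ≈ 22.667 mcg/mL.
Steady-state trough Cmin,ss = Cmax,ss·f ≈ 22.667 × 0.25 ≈ 5.667 mcg/mL.
Trough 5.7 mcg/mL vs MEC 6 mcg/mL: subtherapeutic.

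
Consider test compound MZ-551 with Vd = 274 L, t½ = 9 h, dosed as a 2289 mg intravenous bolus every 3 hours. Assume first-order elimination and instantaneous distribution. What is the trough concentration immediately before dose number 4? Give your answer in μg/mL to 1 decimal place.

16.1 μg/mL

f = (1/2)^(τ/t½) = (1/2)^(3/9) ≈ 0.7937.
C₀ = D/Vd = 2289/274 ≈ 8.354 μg/mL.
Before the 4th dose, 3 doses have been given. Superposition: Cmin = C₀·(f + f² + … + f^3).
≈ 8.354 × (0.7937 + 0.6300 + 0.5000) ≈ 8.354 × 1.9237 ≈ 16.071 μg/mL.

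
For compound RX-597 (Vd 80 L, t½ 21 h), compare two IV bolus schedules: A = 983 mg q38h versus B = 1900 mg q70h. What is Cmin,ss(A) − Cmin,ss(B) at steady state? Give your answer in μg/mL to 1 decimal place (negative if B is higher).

Regimen A: f = (1/2)^(38/21) ≈ 0.2853; Cmin,ss = (983/80)·f/(1−f) ≈ 4.905 μg/mL.
Regimen B: f = (1/2)^(70/21) ≈ 0.0992; Cmin,ss = (1900/80)·f/(1−f) ≈ 2.615 μg/mL.
Difference ≈ 4.905 − 2.615 ≈ 2.290 μg/mL.

2.3 μg/mL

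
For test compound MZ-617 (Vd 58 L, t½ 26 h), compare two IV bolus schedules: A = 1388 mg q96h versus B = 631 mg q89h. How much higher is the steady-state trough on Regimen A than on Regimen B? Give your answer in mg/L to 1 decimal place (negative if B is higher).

Regimen A: f = (1/2)^(96/26) ≈ 0.0774; Cmin,ss = (1388/58)·f/(1−f) ≈ 2.008 mg/L.
Regimen B: f = (1/2)^(89/26) ≈ 0.0932; Cmin,ss = (631/58)·f/(1−f) ≈ 1.118 mg/L.
Difference ≈ 2.008 − 1.118 ≈ 0.890 mg/L.

0.9 mg/L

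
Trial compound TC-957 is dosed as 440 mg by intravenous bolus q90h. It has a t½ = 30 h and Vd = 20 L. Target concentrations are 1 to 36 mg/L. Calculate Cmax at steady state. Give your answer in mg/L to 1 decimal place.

25.1 mg/L

The dosing interval is 3 half-lives, so f = 2^(−3) = 0.125.
Accumulation ratio R = 1/(1 − f) = 1/0.875 = 8/7.
Single-dose peak C₀ = D/Vd = 440/20 = 22 mg/L.
Steady-state peak Cmax,ss = C₀·R = 22 × 8/7 ≈ 25.143 mg/L.
Peak 25.1 mg/L vs MTC 36 mg/L: below toxic threshold.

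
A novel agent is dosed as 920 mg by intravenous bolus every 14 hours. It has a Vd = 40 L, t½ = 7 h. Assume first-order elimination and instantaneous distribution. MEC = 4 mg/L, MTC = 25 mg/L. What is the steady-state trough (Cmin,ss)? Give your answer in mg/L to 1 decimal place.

7.7 mg/L

τ = 14 h = 2 half-lives, so f = (1/2)^2 = 0.25.
At steady state, R = 1/(1 − 0.25) = 4/3.
Single-dose peak C₀ = D/Vd = 920/40 = 23 mg/L.
Steady-state peak Cmax,ss = C₀·R = 23 × 4/3 ≈ 30.667 mg/L.
Steady-state trough Cmin,ss = Cmax,ss·f ≈ 30.667 × 0.25 ≈ 7.667 mg/L.
Trough 7.7 mg/L vs MEC 4 mg/L: adequate.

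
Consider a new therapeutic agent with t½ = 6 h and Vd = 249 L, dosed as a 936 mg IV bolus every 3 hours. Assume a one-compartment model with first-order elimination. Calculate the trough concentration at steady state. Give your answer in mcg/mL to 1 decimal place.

9.1 mcg/mL

τ/t½ = 3/6 ≈ 0.5, so fraction remaining f = (1/2)^(3/6) ≈ 0.7071.
Each bolus raises the concentration by D/Vd = 936/249 ≈ 3.759 mcg/mL.
Steady-state trough Cmin,ss = C₀·f/(1−f) ≈ 3.759 × 0.7071/0.2929 ≈ 9.075 mcg/mL.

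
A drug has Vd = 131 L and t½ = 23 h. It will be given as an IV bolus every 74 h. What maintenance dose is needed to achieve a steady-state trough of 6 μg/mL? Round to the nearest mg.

6525 mg

τ/t½ = 74/23 ≈ 3.2174, so f = (1/2)^(74/23) ≈ 0.107515.
Cmin,ss = (D/Vd)·f/(1−f), so D = Cmin,ss·Vd·(1−f)/f.
D = 6 × 131 × (1−f)/f ≈ 6 × 131 × 8.30103 ≈ 6524.61 mg.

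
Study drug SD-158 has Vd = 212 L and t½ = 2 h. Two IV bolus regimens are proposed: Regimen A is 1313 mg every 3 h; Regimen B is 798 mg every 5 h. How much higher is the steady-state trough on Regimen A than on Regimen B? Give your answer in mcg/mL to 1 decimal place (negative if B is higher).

2.6 mcg/mL

Regimen A: f = (1/2)^(3/2) ≈ 0.3536; Cmin,ss = (1313/212)·f/(1−f) ≈ 3.388 mcg/mL.
Regimen B: f = (1/2)^(5/2) ≈ 0.1768; Cmin,ss = (798/212)·f/(1−f) ≈ 0.808 mcg/mL.
Difference ≈ 3.388 − 0.808 ≈ 2.580 mcg/mL.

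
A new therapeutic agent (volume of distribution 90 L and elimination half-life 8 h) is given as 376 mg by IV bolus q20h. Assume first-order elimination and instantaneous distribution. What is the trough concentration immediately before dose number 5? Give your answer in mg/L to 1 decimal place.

f = (1/2)^(τ/t½) = (1/2)^(20/8) ≈ 0.1768.
C₀ = D/Vd = 376/90 ≈ 4.178 mg/L.
Before the 5th dose, 4 doses have been given. Superposition: Cmin = C₀·(f + f² + … + f^4).
≈ 4.178 × (0.1768 + 0.0313 + 0.0055 + 0.0010) ≈ 4.178 × 0.2146 ≈ 0.897 mg/L.

0.9 mg/L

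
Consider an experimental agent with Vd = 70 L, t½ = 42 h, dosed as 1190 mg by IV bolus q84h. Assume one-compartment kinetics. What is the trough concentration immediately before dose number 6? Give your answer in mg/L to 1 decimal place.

5.7 mg/L

f = (1/2)^(τ/t½) = (1/2)^(84/42) ≈ 0.2500.
C₀ = D/Vd = 1190/70 ≈ 17.000 mg/L.
Before the 6th dose, 5 doses have been given. Superposition: Cmin = C₀·(f + f² + … + f^5).
≈ 17.000 × (0.2500 + 0.0625 + 0.0156 + 0.0039 + 0.0010) ≈ 17.000 × 0.3330 ≈ 5.661 mg/L.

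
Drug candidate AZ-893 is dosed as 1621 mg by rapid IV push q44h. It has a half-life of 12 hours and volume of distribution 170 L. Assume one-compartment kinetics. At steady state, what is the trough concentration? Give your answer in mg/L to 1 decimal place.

τ/t½ = 44/12 ≈ 3.6667, so fraction remaining f = (1/2)^(44/12) ≈ 0.0787.
At steady state, accumulation factor R = 1/(1 − e^(−kτ)) ≈ 1.0854.
Each bolus raises the concentration by D/Vd = 1621/170 ≈ 9.535 mg/L.
Steady-state peak Cmax,ss = C₀·R ≈ 9.535 × 1.0854 ≈ 10.349 mg/L.
Steady-state trough Cmin,ss = Cmax,ss·f ≈ 10.349 × 0.0787 ≈ 0.814 mg/L.

0.8 mg/L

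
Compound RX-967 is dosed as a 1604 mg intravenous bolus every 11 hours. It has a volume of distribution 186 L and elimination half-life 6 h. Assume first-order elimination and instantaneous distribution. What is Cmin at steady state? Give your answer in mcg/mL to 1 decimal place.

3.4 mcg/mL

τ/t½ = 11/6 ≈ 1.8333, so fraction remaining f = (1/2)^(11/6) ≈ 0.2806.
Accumulation ratio R = 1/(1 − f) ≈ 1/0.7194 ≈ 1.3900.
Each bolus raises the concentration by D/Vd = 1604/186 ≈ 8.624 mcg/mL.
Cmax,ss = C₀/(1 − f) ≈ 8.624/0.7194 ≈ 11.988 mcg/mL.
Steady-state trough Cmin,ss = Cmax,ss·f ≈ 11.988 × 0.2806 ≈ 3.364 mcg/mL.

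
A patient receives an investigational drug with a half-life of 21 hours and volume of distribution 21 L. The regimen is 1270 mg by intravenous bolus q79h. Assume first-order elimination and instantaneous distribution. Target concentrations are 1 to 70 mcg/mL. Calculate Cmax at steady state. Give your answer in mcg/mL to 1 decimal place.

Over one 79-h interval, 79/21 ≈ 3.7619 half-lives elapse, leaving f ≈ 0.0737 of each dose.
Accumulation ratio R = 1/(1 − f) ≈ 1/0.9263 ≈ 1.0796.
Each bolus raises the concentration by D/Vd = 1270/21 ≈ 60.476 mcg/mL.
Cmax,ss = C₀/(1 − f) ≈ 60.476/0.9263 ≈ 65.288 mcg/mL.
Peak 65.3 mcg/mL vs MTC 70 mcg/mL: below toxic threshold.

65.3 mcg/mL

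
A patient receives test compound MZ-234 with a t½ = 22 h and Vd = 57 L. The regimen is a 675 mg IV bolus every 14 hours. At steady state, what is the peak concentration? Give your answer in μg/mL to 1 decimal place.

33.2 μg/mL

k = ln2/t½ = ln2/22 ≈ 0.031507 h⁻¹; fraction remaining f = e^(−kτ) = e^(−0.031507×14) ≈ 0.6433.
Accumulation ratio R = 1/(1 − f) ≈ 1/0.3567 ≈ 2.8035.
Single-dose peak C₀ = D/Vd = 675/57 ≈ 11.842 μg/mL.
Cmax,ss = C₀/(1 − f) ≈ 11.842/0.3567 ≈ 33.199 μg/mL.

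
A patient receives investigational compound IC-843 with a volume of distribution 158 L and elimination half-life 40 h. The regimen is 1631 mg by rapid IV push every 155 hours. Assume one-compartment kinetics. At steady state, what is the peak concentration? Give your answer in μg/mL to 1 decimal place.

11.1 μg/mL

k = ln2/t½ = ln2/40 ≈ 0.017329 h⁻¹; fraction remaining f = e^(−kτ) = e^(−0.017329×155) ≈ 0.0682.
Accumulation ratio R = 1/(1 − f) ≈ 1/0.9318 ≈ 1.0732.
Single-dose peak C₀ = D/Vd = 1631/158 ≈ 10.323 μg/mL.
Cmax,ss = C₀/(1 − f) ≈ 10.323/0.9318 ≈ 11.079 μg/mL.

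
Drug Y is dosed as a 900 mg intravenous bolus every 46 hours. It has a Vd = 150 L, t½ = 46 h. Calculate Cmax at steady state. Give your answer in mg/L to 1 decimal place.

The dosing interval is 1 half-life, so f = 2^(−1) = 0.5.
At steady state, R = 1/(1 − 0.5) = 2/1.
Single-dose peak C₀ = D/Vd = 900/150 = 6 mg/L.
Steady-state peak Cmax,ss = C₀·R = 6 × 2/1 ≈ 12.000 mg/L.

12.0 mg/L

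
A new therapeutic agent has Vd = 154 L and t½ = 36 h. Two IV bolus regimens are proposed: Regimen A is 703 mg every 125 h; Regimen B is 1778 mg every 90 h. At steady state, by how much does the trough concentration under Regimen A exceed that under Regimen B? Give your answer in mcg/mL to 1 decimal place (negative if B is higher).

Regimen A: f = (1/2)^(125/36) ≈ 0.0901; Cmin,ss = (703/154)·f/(1−f) ≈ 0.452 mcg/mL.
Regimen B: f = (1/2)^(90/36) ≈ 0.1768; Cmin,ss = (1778/154)·f/(1−f) ≈ 2.480 mcg/mL.
Difference ≈ 0.452 − 2.480 ≈ -2.028 mcg/mL.

-2.0 mcg/mL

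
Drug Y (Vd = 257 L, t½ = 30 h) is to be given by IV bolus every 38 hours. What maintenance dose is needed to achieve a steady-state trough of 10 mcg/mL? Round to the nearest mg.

τ/t½ = 38/30 ≈ 1.2667, so f = (1/2)^(38/30) ≈ 0.415619.
Cmin,ss = (D/Vd)·f/(1−f), so D = Cmin,ss·Vd·(1−f)/f.
D = 10 × 257 × (1−f)/f ≈ 10 × 257 × 1.40605 ≈ 3613.55 mg.

3614 mg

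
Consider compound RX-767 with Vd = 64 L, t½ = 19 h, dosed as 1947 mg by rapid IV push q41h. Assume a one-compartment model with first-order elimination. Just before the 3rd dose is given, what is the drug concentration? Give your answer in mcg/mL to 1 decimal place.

8.3 mcg/mL

f = (1/2)^(τ/t½) = (1/2)^(41/19) ≈ 0.2241.
C₀ = D/Vd = 1947/64 ≈ 30.422 mcg/mL.
Before the 3rd dose, 2 doses have been given. Superposition: Cmin = C₀·(f + f²).
≈ 30.422 × (0.2241 + 0.0502) ≈ 30.422 × 0.2743 ≈ 8.345 mcg/mL.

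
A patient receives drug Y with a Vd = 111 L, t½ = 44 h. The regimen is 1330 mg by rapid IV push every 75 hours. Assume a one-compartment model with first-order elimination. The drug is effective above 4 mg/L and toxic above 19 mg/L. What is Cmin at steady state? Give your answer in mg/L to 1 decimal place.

τ/t½ = 75/44 ≈ 1.7045, so fraction remaining f = (1/2)^(75/44) ≈ 0.3068.
At steady state, accumulation factor R = 1/(1 − e^(−kτ)) ≈ 1.4426.
Each bolus raises the concentration by D/Vd = 1330/111 ≈ 11.982 mg/L.
Steady-state peak Cmax,ss = C₀·R ≈ 11.982 × 1.4426 ≈ 17.285 mg/L.
One interval later, Cmin,ss = Cmax,ss·e^(−kτ) ≈ 17.285 × 0.3068 ≈ 5.303 mg/L.
Trough 5.3 mg/L vs MEC 4 mg/L: adequate.

5.3 mg/L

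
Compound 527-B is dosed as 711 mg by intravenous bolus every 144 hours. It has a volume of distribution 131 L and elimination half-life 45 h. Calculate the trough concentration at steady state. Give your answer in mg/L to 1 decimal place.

0.7 mg/L

Over one 144-h interval, 144/45 ≈ 3.2 half-lives elapse, leaving f ≈ 0.1088 of each dose.
Single-dose peak C₀ = D/Vd = 711/131 ≈ 5.427 mg/L.
Steady-state trough Cmin,ss = C₀·f/(1−f) ≈ 5.427 × 0.1088/0.8912 ≈ 0.663 mg/L.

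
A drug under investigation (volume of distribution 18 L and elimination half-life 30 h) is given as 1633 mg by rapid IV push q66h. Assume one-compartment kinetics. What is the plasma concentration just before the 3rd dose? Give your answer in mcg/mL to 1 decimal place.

f = (1/2)^(τ/t½) = (1/2)^(66/30) ≈ 0.2176.
C₀ = D/Vd = 1633/18 ≈ 90.722 mcg/mL.
Before the 3rd dose, 2 doses have been given. Superposition: Cmin = C₀·(f + f²).
≈ 90.722 × (0.2176 + 0.0473) ≈ 90.722 × 0.2649 ≈ 24.032 mcg/mL.

24.0 mcg/mL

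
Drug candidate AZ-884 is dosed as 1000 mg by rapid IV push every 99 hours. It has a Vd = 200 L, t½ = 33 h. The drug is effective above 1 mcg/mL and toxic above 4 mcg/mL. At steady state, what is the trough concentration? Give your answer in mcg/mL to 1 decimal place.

0.7 mcg/mL

τ = 99 h = 3 half-lives, so f = (1/2)^3 = 0.125.
Accumulation ratio R = 1/(1 − f) = 1/0.875 = 8/7.
Single-dose peak C₀ = D/Vd = 1000/200 = 5 mcg/mL.
Steady-state peak Cmax,ss = C₀·R = 5 × 8/7 ≈ 5.714 mcg/mL.
Steady-state trough Cmin,ss = Cmax,ss·f ≈ 5.714 × 0.125 ≈ 0.714 mcg/mL.
Trough 0.7 mcg/mL vs MEC 1 mcg/mL: subtherapeutic.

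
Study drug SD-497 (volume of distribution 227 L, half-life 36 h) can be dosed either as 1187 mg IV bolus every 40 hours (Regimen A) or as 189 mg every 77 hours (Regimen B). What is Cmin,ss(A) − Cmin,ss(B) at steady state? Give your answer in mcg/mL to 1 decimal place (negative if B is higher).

4.3 mcg/mL

Regimen A: f = (1/2)^(40/36) ≈ 0.4629; Cmin,ss = (1187/227)·f/(1−f) ≈ 4.507 mcg/mL.
Regimen B: f = (1/2)^(77/36) ≈ 0.2271; Cmin,ss = (189/227)·f/(1−f) ≈ 0.245 mcg/mL.
Difference ≈ 4.507 − 0.245 ≈ 4.262 mcg/mL.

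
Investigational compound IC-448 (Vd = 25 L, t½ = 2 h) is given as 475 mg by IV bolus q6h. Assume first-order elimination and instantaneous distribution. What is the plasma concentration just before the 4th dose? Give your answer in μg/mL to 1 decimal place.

2.7 μg/mL

f = (1/2)^(τ/t½) = (1/2)^(6/2) ≈ 0.1250.
C₀ = D/Vd = 475/25 ≈ 19.000 μg/mL.
Before the 4th dose, 3 doses have been given. Superposition: Cmin = C₀·(f + f² + … + f^3).
≈ 19.000 × (0.1250 + 0.0156 + 0.0020) ≈ 19.000 × 0.1426 ≈ 2.709 μg/mL.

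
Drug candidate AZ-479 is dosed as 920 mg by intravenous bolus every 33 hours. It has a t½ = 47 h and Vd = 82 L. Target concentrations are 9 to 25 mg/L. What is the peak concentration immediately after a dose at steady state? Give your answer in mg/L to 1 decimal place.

29.1 mg/L

τ/t½ = 33/47 ≈ 0.70213, so fraction remaining f = (1/2)^(33/47) ≈ 0.6147.
At steady state, accumulation factor R = 1/(1 − e^(−kτ)) ≈ 2.5954.
Each bolus raises the concentration by D/Vd = 920/82 ≈ 11.220 mg/L.
Steady-state peak Cmax,ss = C₀·R ≈ 11.220 × 2.5954 ≈ 29.120 mg/L.
Peak 29.1 mg/L vs MTC 25 mg/L: exceeds toxic threshold.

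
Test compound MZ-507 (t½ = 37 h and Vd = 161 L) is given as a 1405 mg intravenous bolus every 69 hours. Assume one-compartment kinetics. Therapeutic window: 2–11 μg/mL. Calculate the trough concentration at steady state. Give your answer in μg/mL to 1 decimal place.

3.3 μg/mL

k = ln2/t½ = ln2/37 ≈ 0.018734 h⁻¹; fraction remaining f = e^(−kτ) = e^(−0.018734×69) ≈ 0.2745.
Each bolus raises the concentration by D/Vd = 1405/161 ≈ 8.727 μg/mL.
Steady-state trough Cmin,ss = C₀·f/(1−f) ≈ 8.727 × 0.2745/0.7255 ≈ 3.302 μg/mL.
Trough 3.3 μg/mL vs MEC 2 μg/mL: adequate.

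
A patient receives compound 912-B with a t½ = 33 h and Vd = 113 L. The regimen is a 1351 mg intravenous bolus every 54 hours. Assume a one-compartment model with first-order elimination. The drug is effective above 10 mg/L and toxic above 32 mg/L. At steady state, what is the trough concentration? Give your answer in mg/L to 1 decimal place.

5.7 mg/L

τ/t½ = 54/33 ≈ 1.6364, so fraction remaining f = (1/2)^(54/33) ≈ 0.3217.
Accumulation ratio R = 1/(1 − f) ≈ 1/0.6783 ≈ 1.4743.
Single-dose peak C₀ = D/Vd = 1351/113 ≈ 11.956 mg/L.
Cmax,ss = C₀/(1 − f) ≈ 11.956/0.6783 ≈ 17.626 mg/L.
One interval later, Cmin,ss = Cmax,ss·e^(−kτ) ≈ 17.626 × 0.3217 ≈ 5.670 mg/L.
Trough 5.7 mg/L vs MEC 10 mg/L: subtherapeutic.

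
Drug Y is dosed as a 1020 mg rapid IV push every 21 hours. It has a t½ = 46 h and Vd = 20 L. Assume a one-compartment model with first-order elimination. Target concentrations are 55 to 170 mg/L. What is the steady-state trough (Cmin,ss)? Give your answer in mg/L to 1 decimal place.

Over one 21-h interval, 21/46 ≈ 0.45652 half-lives elapse, leaving f ≈ 0.7287 of each dose.
At steady state, accumulation factor R = 1/(1 − e^(−kτ)) ≈ 3.6860.
Each bolus raises the concentration by D/Vd = 1020/20 ≈ 51.000 mg/L.
Steady-state peak Cmax,ss = C₀·R ≈ 51.000 × 3.6860 ≈ 187.986 mg/L.
One interval later, Cmin,ss = Cmax,ss·e^(−kτ) ≈ 187.986 × 0.7287 ≈ 136.985 mg/L.
Trough 137.0 mg/L vs MEC 55 mg/L: adequate.

137.0 mg/L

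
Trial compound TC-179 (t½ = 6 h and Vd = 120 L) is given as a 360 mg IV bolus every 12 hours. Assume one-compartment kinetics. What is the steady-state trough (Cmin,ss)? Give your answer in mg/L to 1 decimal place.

The dosing interval is 2 half-lives, so f = 2^(−2) = 0.25.
Accumulation ratio R = 1/(1 − f) = 1/0.75 = 4/3.
Single-dose peak C₀ = D/Vd = 360/120 = 3 mg/L.
Steady-state peak Cmax,ss = C₀·R = 3 × 4/3 ≈ 4.000 mg/L.
Steady-state trough Cmin,ss = Cmax,ss·f ≈ 4.000 × 0.25 ≈ 1.000 mg/L.

1.0 mg/L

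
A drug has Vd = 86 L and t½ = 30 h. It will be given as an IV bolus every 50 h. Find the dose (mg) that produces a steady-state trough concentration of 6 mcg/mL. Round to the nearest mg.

τ/t½ = 50/30 ≈ 1.6667, so f = (1/2)^(50/30) ≈ 0.314980.
Cmin,ss = (D/Vd)·f/(1−f), so D = Cmin,ss·Vd·(1−f)/f.
D = 6 × 86 × (1−f)/f ≈ 6 × 86 × 2.17480 ≈ 1122.20 mg.

1122 mg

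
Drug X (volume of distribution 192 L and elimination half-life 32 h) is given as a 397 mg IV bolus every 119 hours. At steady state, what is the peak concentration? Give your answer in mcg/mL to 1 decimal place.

2.2 mcg/mL

τ/t½ = 119/32 ≈ 3.7188, so fraction remaining f = (1/2)^(119/32) ≈ 0.0760.
At steady state, accumulation factor R = 1/(1 − e^(−kτ)) ≈ 1.0823.
Each bolus raises the concentration by D/Vd = 397/192 ≈ 2.068 mcg/mL.
Steady-state peak Cmax,ss = C₀·R ≈ 2.068 × 1.0823 ≈ 2.238 mcg/mL.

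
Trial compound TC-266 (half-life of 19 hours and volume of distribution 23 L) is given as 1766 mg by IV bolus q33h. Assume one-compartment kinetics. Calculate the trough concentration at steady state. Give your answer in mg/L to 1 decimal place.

32.9 mg/L

k = ln2/t½ = ln2/19 ≈ 0.036481 h⁻¹; fraction remaining f = e^(−kτ) = e^(−0.036481×33) ≈ 0.3000.
Each bolus raises the concentration by D/Vd = 1766/23 ≈ 76.783 mg/L.
Steady-state trough Cmin,ss = C₀·f/(1−f) ≈ 76.783 × 0.3000/0.7000 ≈ 32.907 mg/L.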